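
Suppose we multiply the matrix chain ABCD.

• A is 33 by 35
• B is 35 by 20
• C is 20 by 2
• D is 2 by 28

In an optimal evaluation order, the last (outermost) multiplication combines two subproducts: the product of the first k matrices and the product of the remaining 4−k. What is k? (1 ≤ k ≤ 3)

3

Adjacent pairs: AB = 33·35·20 = 23100; BC = 35·20·2 = 1400; CD = 20·2·28 = 1120.
Length 3: A..C: k=1: 0+1400+33·35·2=3710; k=2: 23100+0+33·20·2=24420 → min 3710 | B..D: k=2: 0+1120+35·20·28=20720; k=3: 1400+0+35·2·28=3360 → min 3360.
Top-level splits: k=1: (A..A)·(B..D) → 0+3360+33·35·28 = 35700; k=2: (A..B)·(C..D) → 23100+1120+33·20·28 = 42700; k=3: (A..C)·(D..D) → 3710+0+33·2·28 = 5558.
Best split is after C, i.e. k = 3.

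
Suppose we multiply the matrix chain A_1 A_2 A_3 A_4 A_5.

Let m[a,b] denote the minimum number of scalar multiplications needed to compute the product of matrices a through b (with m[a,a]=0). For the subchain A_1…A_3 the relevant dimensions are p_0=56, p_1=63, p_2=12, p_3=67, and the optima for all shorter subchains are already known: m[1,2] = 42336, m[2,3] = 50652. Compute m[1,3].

m[1,3] = min over k∈[1,2] of m[1,k]+m[k+1,3]+p_{0}·p_k·p_{3}.
k=1: 0 + 50652 + 56·63·67 = 287028; k=2: 42336 + 0 + 56·12·67 = 87360.
Minimum: 87360 at k=2.

87360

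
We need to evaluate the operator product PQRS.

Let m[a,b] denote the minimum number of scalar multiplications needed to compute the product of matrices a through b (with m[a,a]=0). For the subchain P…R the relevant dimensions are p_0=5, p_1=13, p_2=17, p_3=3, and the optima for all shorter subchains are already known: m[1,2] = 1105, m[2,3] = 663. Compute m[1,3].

m[1,3] = min over k∈[1,2] of m[1,k]+m[k+1,3]+p_{0}·p_k·p_{3}.
k=1: 0 + 663 + 5·13·3 = 858; k=2: 1105 + 0 + 5·17·3 = 1360.
Minimum: 858 at k=1.

858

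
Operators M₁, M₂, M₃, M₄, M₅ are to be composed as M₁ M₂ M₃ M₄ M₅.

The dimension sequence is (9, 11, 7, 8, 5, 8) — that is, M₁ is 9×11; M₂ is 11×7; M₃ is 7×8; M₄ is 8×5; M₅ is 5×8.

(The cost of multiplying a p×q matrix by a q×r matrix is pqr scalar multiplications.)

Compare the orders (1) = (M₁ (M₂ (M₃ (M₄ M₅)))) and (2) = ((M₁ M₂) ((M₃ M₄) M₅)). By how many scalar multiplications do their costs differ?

Order (1) = (M₁ (M₂ (M₃ (M₄ M₅)))): (M₄ M₅): 8×5 by 5×8 → 8×8, cost 8·5·8 = 320; (M₃ (M₄ M₅)): 7×8 by 8×8 → 7×8, cost 7·8·8 = 448; cumulative 768; (M₂ (M₃ (M₄ M₅))): 11×7 by 7×8 → 11×8, cost 11·7·8 = 616; cumulative 1384; (M₁ (M₂ (M₃ (M₄ M₅)))): 9×11 by 11×8 → 9×8, cost 9·11·8 = 792; cumulative 2176. Total 2176.
Order (2) = ((M₁ M₂) ((M₃ M₄) M₅)): (M₁ M₂): 9×11 by 11×7 → 9×7, cost 9·11·7 = 693; (M₃ M₄): 7×8 by 8×5 → 7×5, cost 7·8·5 = 280; ((M₃ M₄) M₅): 7×5 by 5×8 → 7×8, cost 7·5·8 = 280; cumulative 560; ((M₁ M₂) ((M₃ M₄) M₅)): 9×7 by 7×8 → 9×8, cost 9·7·8 = 504; cumulative 1757. Total 1757.
Difference: |2176 − 1757| = 419.

419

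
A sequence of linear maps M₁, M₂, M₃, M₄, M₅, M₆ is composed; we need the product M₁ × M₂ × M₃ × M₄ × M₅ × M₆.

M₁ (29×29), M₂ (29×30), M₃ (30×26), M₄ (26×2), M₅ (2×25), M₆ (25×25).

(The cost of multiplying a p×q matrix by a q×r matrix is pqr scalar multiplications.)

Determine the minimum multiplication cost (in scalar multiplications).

Adjacent pairs: M₁M₂ = 29·29·30 = 25230; M₂M₃ = 29·30·26 = 22620; M₃M₄ = 30·26·2 = 1560; M₄M₅ = 26·2·25 = 1300; M₅M₆ = 2·25·25 = 1250.
Length 3: M₁..M₃: k=1: 0+22620+29·29·26=44486; k=2: 25230+0+29·30·26=47850 → min 44486 | M₂..M₄: k=2: 0+1560+29·30·2=3300; k=3: 22620+0+29·26·2=24128 → min 3300 | M₃..M₅: k=3: 0+1300+30·26·25=20800; k=4: 1560+0+30·2·25=3060 → min 3060 | M₄..M₆: k=4: 0+1250+26·2·25=2550; k=5: 1300+0+26·25·25=17550 → min 2550.
Length 4: M₁..M₄: k=1: 0+3300+29·29·2=4982; k=2: 25230+1560+29·30·2=28530; k=3: 44486+0+29·26·2=45994 → min 4982 | M₂..M₅: k=2: 0+3060+29·30·25=24810; k=3: 22620+1300+29·26·25=42770; k=4: 3300+0+29·2·25=4750 → min 4750 | M₃..M₆: k=3: 0+2550+30·26·25=22050; k=4: 1560+1250+30·2·25=4310; k=5: 3060+0+30·25·25=21810 → min 4310.
Length 5: M₁..M₅: k=1: 0+4750+29·29·25=25775; k=2: 25230+3060+29·30·25=50040; k=3: 44486+1300+29·26·25=64636; k=4: 4982+0+29·2·25=6432 → min 6432 | M₂..M₆: k=2: 0+4310+29·30·25=26060; k=3: 22620+2550+29·26·25=44020; k=4: 3300+1250+29·2·25=6000; k=5: 4750+0+29·25·25=22875 → min 6000.
Length 6: M₁..M₆: k=1: 0+6000+29·29·25=27025; k=2: 25230+4310+29·30·25=51290; k=3: 44486+2550+29·26·25=65886; k=4: 4982+1250+29·2·25=7682; k=5: 6432+0+29·25·25=24557 → min 7682.
Optimal order: ((M₁ × (M₂ × (M₃ × M₄))) × (M₅ × M₆)) with cost 7682.

7682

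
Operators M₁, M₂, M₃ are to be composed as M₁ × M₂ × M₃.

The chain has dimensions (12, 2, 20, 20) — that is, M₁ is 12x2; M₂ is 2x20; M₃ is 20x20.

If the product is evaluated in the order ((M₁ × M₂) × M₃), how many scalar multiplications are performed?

5280

(M₁ × M₂): 12×2 by 2×20 → 12×20, cost 12·2·20 = 480
((M₁ × M₂) × M₃): 12×20 by 20×20 → 12×20, cost 12·20·20 = 4800; cumulative 5280
Total: 5280 scalar multiplications.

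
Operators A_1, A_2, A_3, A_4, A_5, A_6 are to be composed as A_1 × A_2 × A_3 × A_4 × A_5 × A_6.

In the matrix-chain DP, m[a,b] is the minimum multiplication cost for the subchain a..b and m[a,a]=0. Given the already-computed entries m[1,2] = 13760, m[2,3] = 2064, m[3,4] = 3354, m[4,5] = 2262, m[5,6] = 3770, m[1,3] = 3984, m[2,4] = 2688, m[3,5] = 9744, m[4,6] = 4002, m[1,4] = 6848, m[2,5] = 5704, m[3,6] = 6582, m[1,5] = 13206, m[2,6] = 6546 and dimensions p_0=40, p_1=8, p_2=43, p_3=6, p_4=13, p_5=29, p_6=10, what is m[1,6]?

m[1,6] = min over k∈[1,5] of m[1,k]+m[k+1,6]+p_{0}·p_k·p_{6}.
k=1: 0 + 6546 + 40·8·10 = 9746; k=2: 13760 + 6582 + 40·43·10 = 37542; k=3: 3984 + 4002 + 40·6·10 = 10386; k=4: 6848 + 3770 + 40·13·10 = 15818; k=5: 13206 + 0 + 40·29·10 = 24806.
Minimum: 9746 at k=1.

9746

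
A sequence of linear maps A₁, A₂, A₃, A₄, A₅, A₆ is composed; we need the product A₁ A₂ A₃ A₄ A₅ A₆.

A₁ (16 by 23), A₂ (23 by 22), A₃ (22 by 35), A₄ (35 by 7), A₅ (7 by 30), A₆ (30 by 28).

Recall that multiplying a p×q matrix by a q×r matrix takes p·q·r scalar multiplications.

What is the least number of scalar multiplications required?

Adjacent pairs: A₁A₂ = 16·23·22 = 8096; A₂A₃ = 23·22·35 = 17710; A₃A₄ = 22·35·7 = 5390; A₄A₅ = 35·7·30 = 7350; A₅A₆ = 7·30·28 = 5880.
Length 3: A₁..A₃: k=1: 0+17710+16·23·35=30590; k=2: 8096+0+16·22·35=20416 → min 20416 | A₂..A₄: k=2: 0+5390+23·22·7=8932; k=3: 17710+0+23·35·7=23345 → min 8932 | A₃..A₅: k=3: 0+7350+22·35·30=30450; k=4: 5390+0+22·7·30=10010 → min 10010 | A₄..A₆: k=4: 0+5880+35·7·28=12740; k=5: 7350+0+35·30·28=36750 → min 12740.
Length 4: A₁..A₄: k=1: 0+8932+16·23·7=11508; k=2: 8096+5390+16·22·7=15950; k=3: 20416+0+16·35·7=24336 → min 11508 | A₂..A₅: k=2: 0+10010+23·22·30=25190; k=3: 17710+7350+23·35·30=49210; k=4: 8932+0+23·7·30=13762 → min 13762 | A₃..A₆: k=3: 0+12740+22·35·28=34300; k=4: 5390+5880+22·7·28=15582; k=5: 10010+0+22·30·28=28490 → min 15582.
Length 5: A₁..A₅: k=1: 0+13762+16·23·30=24802; k=2: 8096+10010+16·22·30=28666; k=3: 20416+7350+16·35·30=44566; k=4: 11508+0+16·7·30=14868 → min 14868 | A₂..A₆: k=2: 0+15582+23·22·28=29750; k=3: 17710+12740+23·35·28=52990; k=4: 8932+5880+23·7·28=19320; k=5: 13762+0+23·30·28=33082 → min 19320.
Length 6: A₁..A₆: k=1: 0+19320+16·23·28=29624; k=2: 8096+15582+16·22·28=33534; k=3: 20416+12740+16·35·28=48836; k=4: 11508+5880+16·7·28=20524; k=5: 14868+0+16·30·28=28308 → min 20524.
Optimal order: ((A₁ (A₂ (A₃ A₄))) (A₅ A₆)) with cost 20524.

20524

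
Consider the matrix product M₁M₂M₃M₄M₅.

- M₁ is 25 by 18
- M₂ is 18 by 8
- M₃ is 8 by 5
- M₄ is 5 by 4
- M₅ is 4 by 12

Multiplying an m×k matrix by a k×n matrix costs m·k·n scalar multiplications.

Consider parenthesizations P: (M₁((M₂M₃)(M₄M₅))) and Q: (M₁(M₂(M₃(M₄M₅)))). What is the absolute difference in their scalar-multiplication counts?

408

Order P = (M₁((M₂M₃)(M₄M₅))): (M₂M₃): 18×8 by 8×5 → 18×5, cost 18·8·5 = 720; (M₄M₅): 5×4 by 4×12 → 5×12, cost 5·4·12 = 240; ((M₂M₃)(M₄M₅)): 18×5 by 5×12 → 18×12, cost 18·5·12 = 1080; cumulative 2040; (M₁((M₂M₃)(M₄M₅))): 25×18 by 18×12 → 25×12, cost 25·18·12 = 5400; cumulative 7440. Total 7440.
Order Q = (M₁(M₂(M₃(M₄M₅)))): (M₄M₅): 5×4 by 4×12 → 5×12, cost 5·4·12 = 240; (M₃(M₄M₅)): 8×5 by 5×12 → 8×12, cost 8·5·12 = 480; cumulative 720; (M₂(M₃(M₄M₅))): 18×8 by 8×12 → 18×12, cost 18·8·12 = 1728; cumulative 2448; (M₁(M₂(M₃(M₄M₅)))): 25×18 by 18×12 → 25×12, cost 25·18·12 = 5400; cumulative 7848. Total 7848.
Difference: |7440 − 7848| = 408.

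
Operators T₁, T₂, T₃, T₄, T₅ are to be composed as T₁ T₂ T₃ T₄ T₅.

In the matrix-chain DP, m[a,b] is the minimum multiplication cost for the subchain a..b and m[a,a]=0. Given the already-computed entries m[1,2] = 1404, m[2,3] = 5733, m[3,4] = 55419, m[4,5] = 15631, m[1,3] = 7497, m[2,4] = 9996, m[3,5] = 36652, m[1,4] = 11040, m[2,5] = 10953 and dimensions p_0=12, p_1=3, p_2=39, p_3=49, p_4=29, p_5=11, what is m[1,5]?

m[1,5] = min over k∈[1,4] of m[1,k]+m[k+1,5]+p_{0}·p_k·p_{5}.
k=1: 0 + 10953 + 12·3·11 = 11349; k=2: 1404 + 36652 + 12·39·11 = 43204; k=3: 7497 + 15631 + 12·49·11 = 29596; k=4: 11040 + 0 + 12·29·11 = 14868.
Minimum: 11349 at k=1.

11349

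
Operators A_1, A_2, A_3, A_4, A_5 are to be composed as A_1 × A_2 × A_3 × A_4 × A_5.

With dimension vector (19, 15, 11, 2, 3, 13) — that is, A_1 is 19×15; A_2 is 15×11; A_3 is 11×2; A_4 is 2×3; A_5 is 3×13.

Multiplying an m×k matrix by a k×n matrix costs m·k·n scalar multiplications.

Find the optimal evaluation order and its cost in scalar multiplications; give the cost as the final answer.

1472

Adjacent pairs: A_1A_2 = 19·15·11 = 3135; A_2A_3 = 15·11·2 = 330; A_3A_4 = 11·2·3 = 66; A_4A_5 = 2·3·13 = 78.
Length 3: A_1..A_3: k=1: 0+330+19·15·2=900; k=2: 3135+0+19·11·2=3553 → min 900 | A_2..A_4: k=2: 0+66+15·11·3=561; k=3: 330+0+15·2·3=420 → min 420 | A_3..A_5: k=3: 0+78+11·2·13=364; k=4: 66+0+11·3·13=495 → min 364.
Length 4: A_1..A_4: k=1: 0+420+19·15·3=1275; k=2: 3135+66+19·11·3=3828; k=3: 900+0+19·2·3=1014 → min 1014 | A_2..A_5: k=2: 0+364+15·11·13=2509; k=3: 330+78+15·2·13=798; k=4: 420+0+15·3·13=1005 → min 798.
Length 5: A_1..A_5: k=1: 0+798+19·15·13=4503; k=2: 3135+364+19·11·13=6216; k=3: 900+78+19·2·13=1472; k=4: 1014+0+19·3·13=1755 → min 1472.
Optimal parenthesization: ((A_1 × (A_2 × A_3)) × (A_4 × A_5)) with cost 1472.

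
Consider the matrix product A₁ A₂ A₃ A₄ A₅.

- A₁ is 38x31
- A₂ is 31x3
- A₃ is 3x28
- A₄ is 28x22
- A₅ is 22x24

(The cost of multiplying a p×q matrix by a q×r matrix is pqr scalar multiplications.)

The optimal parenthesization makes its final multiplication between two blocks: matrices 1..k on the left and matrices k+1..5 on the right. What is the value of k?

2

Adjacent pairs: A₁A₂ = 38·31·3 = 3534; A₂A₃ = 31·3·28 = 2604; A₃A₄ = 3·28·22 = 1848; A₄A₅ = 28·22·24 = 14784.
Length 3: A₁..A₃: k=1: 0+2604+38·31·28=35588; k=2: 3534+0+38·3·28=6726 → min 6726 | A₂..A₄: k=2: 0+1848+31·3·22=3894; k=3: 2604+0+31·28·22=21700 → min 3894 | A₃..A₅: k=3: 0+14784+3·28·24=16800; k=4: 1848+0+3·22·24=3432 → min 3432.
Length 4: A₁..A₄: k=1: 0+3894+38·31·22=29810; k=2: 3534+1848+38·3·22=7890; k=3: 6726+0+38·28·22=30134 → min 7890 | A₂..A₅: k=2: 0+3432+31·3·24=5664; k=3: 2604+14784+31·28·24=38220; k=4: 3894+0+31·22·24=20262 → min 5664.
Top-level splits: k=1: (A₁..A₁)·(A₂..A₅) → 0+5664+38·31·24 = 33936; k=2: (A₁..A₂)·(A₃..A₅) → 3534+3432+38·3·24 = 9702; k=3: (A₁..A₃)·(A₄..A₅) → 6726+14784+38·28·24 = 47046; k=4: (A₁..A₄)·(A₅..A₅) → 7890+0+38·22·24 = 27954.
Best split is after A₂, i.e. k = 2.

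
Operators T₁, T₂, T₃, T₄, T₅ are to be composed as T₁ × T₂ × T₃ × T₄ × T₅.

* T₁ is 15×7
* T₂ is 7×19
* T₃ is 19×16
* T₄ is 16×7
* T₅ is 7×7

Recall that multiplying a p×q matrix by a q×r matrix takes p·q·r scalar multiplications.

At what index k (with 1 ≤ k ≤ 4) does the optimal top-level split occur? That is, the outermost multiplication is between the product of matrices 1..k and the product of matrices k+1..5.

Adjacent pairs: T₁T₂ = 15·7·19 = 1995; T₂T₃ = 7·19·16 = 2128; T₃T₄ = 19·16·7 = 2128; T₄T₅ = 16·7·7 = 784.
Length 3: T₁..T₃: k=1: 0+2128+15·7·16=3808; k=2: 1995+0+15·19·16=6555 → min 3808 | T₂..T₄: k=2: 0+2128+7·19·7=3059; k=3: 2128+0+7·16·7=2912 → min 2912 | T₃..T₅: k=3: 0+784+19·16·7=2912; k=4: 2128+0+19·7·7=3059 → min 2912.
Length 4: T₁..T₄: k=1: 0+2912+15·7·7=3647; k=2: 1995+2128+15·19·7=6118; k=3: 3808+0+15·16·7=5488 → min 3647 | T₂..T₅: k=2: 0+2912+7·19·7=3843; k=3: 2128+784+7·16·7=3696; k=4: 2912+0+7·7·7=3255 → min 3255.
Top-level splits: k=1: (T₁..T₁)·(T₂..T₅) → 0+3255+15·7·7 = 3990; k=2: (T₁..T₂)·(T₃..T₅) → 1995+2912+15·19·7 = 6902; k=3: (T₁..T₃)·(T₄..T₅) → 3808+784+15·16·7 = 6272; k=4: (T₁..T₄)·(T₅..T₅) → 3647+0+15·7·7 = 4382.
Best split is after T₁, i.e. k = 1.

1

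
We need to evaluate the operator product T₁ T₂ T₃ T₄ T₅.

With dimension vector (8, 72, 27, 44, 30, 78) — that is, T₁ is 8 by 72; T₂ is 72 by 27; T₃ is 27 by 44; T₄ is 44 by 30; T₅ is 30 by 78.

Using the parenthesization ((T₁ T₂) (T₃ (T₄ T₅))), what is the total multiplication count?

228024

(T₁ T₂): 8×72 by 72×27 → 8×27, cost 8·72·27 = 15552
(T₄ T₅): 44×30 by 30×78 → 44×78, cost 44·30·78 = 102960
(T₃ (T₄ T₅)): 27×44 by 44×78 → 27×78, cost 27·44·78 = 92664; cumulative 195624
((T₁ T₂) (T₃ (T₄ T₅))): 8×27 by 27×78 → 8×78, cost 8·27·78 = 16848; cumulative 228024
Total: 228024 scalar multiplications.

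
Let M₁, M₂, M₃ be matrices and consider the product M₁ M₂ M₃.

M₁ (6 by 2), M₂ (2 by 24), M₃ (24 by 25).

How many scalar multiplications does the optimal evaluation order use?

Order (M₁ (M₂ M₃)): (M₂ M₃): 2×24 by 24×25 → 2×25, cost 2·24·25 = 1200; (M₁ (M₂ M₃)): 6×2 by 2×25 → 6×25, cost 6·2·25 = 300; cumulative 1500. Total 1500.
Order ((M₁ M₂) M₃): (M₁ M₂): 6×2 by 2×24 → 6×24, cost 6·2·24 = 288; ((M₁ M₂) M₃): 6×24 by 24×25 → 6×25, cost 6·24·25 = 3600; cumulative 3888. Total 3888.
Minimum: 1500.

1500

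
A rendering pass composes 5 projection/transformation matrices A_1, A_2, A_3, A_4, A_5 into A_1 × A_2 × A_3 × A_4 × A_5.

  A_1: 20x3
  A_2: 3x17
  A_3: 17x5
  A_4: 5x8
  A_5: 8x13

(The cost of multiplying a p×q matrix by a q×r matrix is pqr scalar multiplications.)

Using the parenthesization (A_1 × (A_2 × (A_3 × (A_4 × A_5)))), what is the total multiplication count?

3068

(A_4 × A_5): 5×8 by 8×13 → 5×13, cost 5·8·13 = 520
(A_3 × (A_4 × A_5)): 17×5 by 5×13 → 17×13, cost 17·5·13 = 1105; cumulative 1625
(A_2 × (A_3 × (A_4 × A_5))): 3×17 by 17×13 → 3×13, cost 3·17·13 = 663; cumulative 2288
(A_1 × (A_2 × (A_3 × (A_4 × A_5)))): 20×3 by 3×13 → 20×13, cost 20·3·13 = 780; cumulative 3068
Total: 3068 scalar multiplications.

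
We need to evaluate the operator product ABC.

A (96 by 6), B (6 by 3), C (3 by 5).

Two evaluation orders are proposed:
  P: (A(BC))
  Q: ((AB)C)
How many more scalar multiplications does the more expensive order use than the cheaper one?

198

Order P = (A(BC)): (BC): 6×3 by 3×5 → 6×5, cost 6·3·5 = 90; (A(BC)): 96×6 by 6×5 → 96×5, cost 96·6·5 = 2880; cumulative 2970. Total 2970.
Order Q = ((AB)C): (AB): 96×6 by 6×3 → 96×3, cost 96·6·3 = 1728; ((AB)C): 96×3 by 3×5 → 96×5, cost 96·3·5 = 1440; cumulative 3168. Total 3168.
Difference: |2970 − 3168| = 198.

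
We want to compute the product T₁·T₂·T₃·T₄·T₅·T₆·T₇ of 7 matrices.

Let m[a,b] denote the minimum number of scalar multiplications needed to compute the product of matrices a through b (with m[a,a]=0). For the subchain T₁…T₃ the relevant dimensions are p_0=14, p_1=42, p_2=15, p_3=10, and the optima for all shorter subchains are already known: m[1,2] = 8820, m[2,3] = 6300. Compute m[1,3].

10920

m[1,3] = min over k∈[1,2] of m[1,k]+m[k+1,3]+p_{0}·p_k·p_{3}.
k=1: 0 + 6300 + 14·42·10 = 12180; k=2: 8820 + 0 + 14·15·10 = 10920.
Minimum: 10920 at k=2.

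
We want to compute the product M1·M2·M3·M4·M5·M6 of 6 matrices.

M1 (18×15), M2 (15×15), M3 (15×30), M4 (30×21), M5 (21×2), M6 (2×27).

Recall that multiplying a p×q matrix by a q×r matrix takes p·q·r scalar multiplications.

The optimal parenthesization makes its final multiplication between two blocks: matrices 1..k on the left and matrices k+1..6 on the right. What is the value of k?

5

Adjacent pairs: M1M2 = 18·15·15 = 4050; M2M3 = 15·15·30 = 6750; M3M4 = 15·30·21 = 9450; M4M5 = 30·21·2 = 1260; M5M6 = 21·2·27 = 1134.
Length 3: M1..M3: k=1: 0+6750+18·15·30=14850; k=2: 4050+0+18·15·30=12150 → min 12150 | M2..M4: k=2: 0+9450+15·15·21=14175; k=3: 6750+0+15·30·21=16200 → min 14175 | M3..M5: k=3: 0+1260+15·30·2=2160; k=4: 9450+0+15·21·2=10080 → min 2160 | M4..M6: k=4: 0+1134+30·21·27=18144; k=5: 1260+0+30·2·27=2880 → min 2880.
Length 4: M1..M4: k=1: 0+14175+18·15·21=19845; k=2: 4050+9450+18·15·21=19170; k=3: 12150+0+18·30·21=23490 → min 19170 | M2..M5: k=2: 0+2160+15·15·2=2610; k=3: 6750+1260+15·30·2=8910; k=4: 14175+0+15·21·2=14805 → min 2610 | M3..M6: k=3: 0+2880+15·30·27=15030; k=4: 9450+1134+15·21·27=19089; k=5: 2160+0+15·2·27=2970 → min 2970.
Length 5: M1..M5: k=1: 0+2610+18·15·2=3150; k=2: 4050+2160+18·15·2=6750; k=3: 12150+1260+18·30·2=14490; k=4: 19170+0+18·21·2=19926 → min 3150 | M2..M6: k=2: 0+2970+15·15·27=9045; k=3: 6750+2880+15·30·27=21780; k=4: 14175+1134+15·21·27=23814; k=5: 2610+0+15·2·27=3420 → min 3420.
Top-level splits: k=1: (M1..M1)·(M2..M6) → 0+3420+18·15·27 = 10710; k=2: (M1..M2)·(M3..M6) → 4050+2970+18·15·27 = 14310; k=3: (M1..M3)·(M4..M6) → 12150+2880+18·30·27 = 29610; k=4: (M1..M4)·(M5..M6) → 19170+1134+18·21·27 = 30510; k=5: (M1..M5)·(M6..M6) → 3150+0+18·2·27 = 4122.
Best split is after M5, i.e. k = 5.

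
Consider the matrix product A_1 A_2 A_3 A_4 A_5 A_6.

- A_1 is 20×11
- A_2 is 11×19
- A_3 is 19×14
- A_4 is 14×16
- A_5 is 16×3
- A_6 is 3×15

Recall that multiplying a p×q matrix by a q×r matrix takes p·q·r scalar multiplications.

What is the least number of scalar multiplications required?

Adjacent pairs: A_1A_2 = 20·11·19 = 4180; A_2A_3 = 11·19·14 = 2926; A_3A_4 = 19·14·16 = 4256; A_4A_5 = 14·16·3 = 672; A_5A_6 = 16·3·15 = 720.
Length 3: A_1..A_3: k=1: 0+2926+20·11·14=6006; k=2: 4180+0+20·19·14=9500 → min 6006 | A_2..A_4: k=2: 0+4256+11·19·16=7600; k=3: 2926+0+11·14·16=5390 → min 5390 | A_3..A_5: k=3: 0+672+19·14·3=1470; k=4: 4256+0+19·16·3=5168 → min 1470 | A_4..A_6: k=4: 0+720+14·16·15=4080; k=5: 672+0+14·3·15=1302 → min 1302.
Length 4: A_1..A_4: k=1: 0+5390+20·11·16=8910; k=2: 4180+4256+20·19·16=14516; k=3: 6006+0+20·14·16=10486 → min 8910 | A_2..A_5: k=2: 0+1470+11·19·3=2097; k=3: 2926+672+11·14·3=4060; k=4: 5390+0+11·16·3=5918 → min 2097 | A_3..A_6: k=3: 0+1302+19·14·15=5292; k=4: 4256+720+19·16·15=9536; k=5: 1470+0+19·3·15=2325 → min 2325.
Length 5: A_1..A_5: k=1: 0+2097+20·11·3=2757; k=2: 4180+1470+20·19·3=6790; k=3: 6006+672+20·14·3=7518; k=4: 8910+0+20·16·3=9870 → min 2757 | A_2..A_6: k=2: 0+2325+11·19·15=5460; k=3: 2926+1302+11·14·15=6538; k=4: 5390+720+11·16·15=8750; k=5: 2097+0+11·3·15=2592 → min 2592.
Length 6: A_1..A_6: k=1: 0+2592+20·11·15=5892; k=2: 4180+2325+20·19·15=12205; k=3: 6006+1302+20·14·15=11508; k=4: 8910+720+20·16·15=14430; k=5: 2757+0+20·3·15=3657 → min 3657.
Optimal order: ((A_1 (A_2 (A_3 (A_4 A_5)))) A_6) with cost 3657.

3657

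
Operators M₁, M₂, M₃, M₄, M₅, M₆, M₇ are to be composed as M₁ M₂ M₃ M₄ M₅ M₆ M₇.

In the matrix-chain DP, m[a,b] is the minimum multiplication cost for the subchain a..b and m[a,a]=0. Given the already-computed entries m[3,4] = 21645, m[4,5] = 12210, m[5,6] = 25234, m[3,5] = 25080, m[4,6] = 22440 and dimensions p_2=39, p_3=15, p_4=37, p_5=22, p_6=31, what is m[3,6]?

40575

m[3,6] = min over k∈[3,5] of m[3,k]+m[k+1,6]+p_{2}·p_k·p_{6}.
k=3: 0 + 22440 + 39·15·31 = 40575; k=4: 21645 + 25234 + 39·37·31 = 91612; k=5: 25080 + 0 + 39·22·31 = 51678.
Minimum: 40575 at k=3.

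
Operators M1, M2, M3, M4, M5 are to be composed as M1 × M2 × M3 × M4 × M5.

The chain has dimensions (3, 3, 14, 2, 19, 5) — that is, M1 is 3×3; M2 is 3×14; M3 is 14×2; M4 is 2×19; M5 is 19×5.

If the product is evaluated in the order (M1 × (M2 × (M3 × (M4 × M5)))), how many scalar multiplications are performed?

(M4 × M5): 2×19 by 19×5 → 2×5, cost 2·19·5 = 190
(M3 × (M4 × M5)): 14×2 by 2×5 → 14×5, cost 14·2·5 = 140; cumulative 330
(M2 × (M3 × (M4 × M5))): 3×14 by 14×5 → 3×5, cost 3·14·5 = 210; cumulative 540
(M1 × (M2 × (M3 × (M4 × M5)))): 3×3 by 3×5 → 3×5, cost 3·3·5 = 45; cumulative 585
Total: 585 scalar multiplications.

585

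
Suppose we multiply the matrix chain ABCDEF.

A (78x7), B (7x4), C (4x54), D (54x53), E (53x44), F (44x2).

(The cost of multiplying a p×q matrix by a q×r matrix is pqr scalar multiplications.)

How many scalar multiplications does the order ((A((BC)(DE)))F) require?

(BC): 7×4 by 4×54 → 7×54, cost 7·4·54 = 1512
(DE): 54×53 by 53×44 → 54×44, cost 54·53·44 = 125928
((BC)(DE)): 7×54 by 54×44 → 7×44, cost 7·54·44 = 16632; cumulative 144072
(A((BC)(DE))): 78×7 by 7×44 → 78×44, cost 78·7·44 = 24024; cumulative 168096
((A((BC)(DE)))F): 78×44 by 44×2 → 78×2, cost 78·44·2 = 6864; cumulative 174960
Total: 174960 scalar multiplications.

174960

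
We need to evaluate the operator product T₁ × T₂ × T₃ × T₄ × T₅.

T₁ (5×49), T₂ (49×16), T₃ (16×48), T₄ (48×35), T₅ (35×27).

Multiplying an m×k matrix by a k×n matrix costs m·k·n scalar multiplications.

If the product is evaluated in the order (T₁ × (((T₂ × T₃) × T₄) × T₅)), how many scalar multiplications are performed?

(T₂ × T₃): 49×16 by 16×48 → 49×48, cost 49·16·48 = 37632
((T₂ × T₃) × T₄): 49×48 by 48×35 → 49×35, cost 49·48·35 = 82320; cumulative 119952
(((T₂ × T₃) × T₄) × T₅): 49×35 by 35×27 → 49×27, cost 49·35·27 = 46305; cumulative 166257
(T₁ × (((T₂ × T₃) × T₄) × T₅)): 5×49 by 49×27 → 5×27, cost 5·49·27 = 6615; cumulative 172872
Total: 172872 scalar multiplications.

172872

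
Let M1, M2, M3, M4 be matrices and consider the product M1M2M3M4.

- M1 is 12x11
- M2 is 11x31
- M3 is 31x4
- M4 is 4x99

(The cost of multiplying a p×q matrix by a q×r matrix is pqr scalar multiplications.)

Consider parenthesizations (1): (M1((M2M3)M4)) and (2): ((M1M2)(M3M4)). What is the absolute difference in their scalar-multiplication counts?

Order (1) = (M1((M2M3)M4)): (M2M3): 11×31 by 31×4 → 11×4, cost 11·31·4 = 1364; ((M2M3)M4): 11×4 by 4×99 → 11×99, cost 11·4·99 = 4356; cumulative 5720; (M1((M2M3)M4)): 12×11 by 11×99 → 12×99, cost 12·11·99 = 13068; cumulative 18788. Total 18788.
Order (2) = ((M1M2)(M3M4)): (M1M2): 12×11 by 11×31 → 12×31, cost 12·11·31 = 4092; (M3M4): 31×4 by 4×99 → 31×99, cost 31·4·99 = 12276; ((M1M2)(M3M4)): 12×31 by 31×99 → 12×99, cost 12·31·99 = 36828; cumulative 53196. Total 53196.
Difference: |18788 − 53196| = 34408.

34408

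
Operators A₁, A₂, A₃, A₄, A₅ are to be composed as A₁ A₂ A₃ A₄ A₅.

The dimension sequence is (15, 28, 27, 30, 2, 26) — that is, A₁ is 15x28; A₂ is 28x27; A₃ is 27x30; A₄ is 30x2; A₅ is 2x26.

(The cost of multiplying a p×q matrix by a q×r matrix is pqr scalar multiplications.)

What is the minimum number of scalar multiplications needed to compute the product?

4752

Adjacent pairs: A₁A₂ = 15·28·27 = 11340; A₂A₃ = 28·27·30 = 22680; A₃A₄ = 27·30·2 = 1620; A₄A₅ = 30·2·26 = 1560.
Length 3: A₁..A₃: k=1: 0+22680+15·28·30=35280; k=2: 11340+0+15·27·30=23490 → min 23490 | A₂..A₄: k=2: 0+1620+28·27·2=3132; k=3: 22680+0+28·30·2=24360 → min 3132 | A₃..A₅: k=3: 0+1560+27·30·26=22620; k=4: 1620+0+27·2·26=3024 → min 3024.
Length 4: A₁..A₄: k=1: 0+3132+15·28·2=3972; k=2: 11340+1620+15·27·2=13770; k=3: 23490+0+15·30·2=24390 → min 3972 | A₂..A₅: k=2: 0+3024+28·27·26=22680; k=3: 22680+1560+28·30·26=46080; k=4: 3132+0+28·2·26=4588 → min 4588.
Length 5: A₁..A₅: k=1: 0+4588+15·28·26=15508; k=2: 11340+3024+15·27·26=24894; k=3: 23490+1560+15·30·26=36750; k=4: 3972+0+15·2·26=4752 → min 4752.
Optimal order: ((A₁ (A₂ (A₃ A₄))) A₅) with cost 4752.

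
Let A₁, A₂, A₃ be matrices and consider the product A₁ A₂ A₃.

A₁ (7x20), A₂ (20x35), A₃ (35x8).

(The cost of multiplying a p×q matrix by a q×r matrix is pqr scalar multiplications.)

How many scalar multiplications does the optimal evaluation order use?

6720

Order (A₁ (A₂ A₃)): (A₂ A₃): 20×35 by 35×8 → 20×8, cost 20·35·8 = 5600; (A₁ (A₂ A₃)): 7×20 by 20×8 → 7×8, cost 7·20·8 = 1120; cumulative 6720. Total 6720.
Order ((A₁ A₂) A₃): (A₁ A₂): 7×20 by 20×35 → 7×35, cost 7·20·35 = 4900; ((A₁ A₂) A₃): 7×35 by 35×8 → 7×8, cost 7·35·8 = 1960; cumulative 6860. Total 6860.
Minimum: 6720.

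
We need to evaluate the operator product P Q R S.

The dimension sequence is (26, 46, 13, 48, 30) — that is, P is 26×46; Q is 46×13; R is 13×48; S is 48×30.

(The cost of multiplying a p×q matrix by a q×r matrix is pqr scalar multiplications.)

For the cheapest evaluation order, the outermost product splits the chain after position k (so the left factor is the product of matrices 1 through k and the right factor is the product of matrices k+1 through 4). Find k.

2

Adjacent pairs: PQ = 26·46·13 = 15548; QR = 46·13·48 = 28704; RS = 13·48·30 = 18720.
Length 3: P..R: k=1: 0+28704+26·46·48=86112; k=2: 15548+0+26·13·48=31772 → min 31772 | Q..S: k=2: 0+18720+46·13·30=36660; k=3: 28704+0+46·48·30=94944 → min 36660.
Top-level splits: k=1: (P..P)·(Q..S) → 0+36660+26·46·30 = 72540; k=2: (P..Q)·(R..S) → 15548+18720+26·13·30 = 44408; k=3: (P..R)·(S..S) → 31772+0+26·48·30 = 69212.
Best split is after Q, i.e. k = 2.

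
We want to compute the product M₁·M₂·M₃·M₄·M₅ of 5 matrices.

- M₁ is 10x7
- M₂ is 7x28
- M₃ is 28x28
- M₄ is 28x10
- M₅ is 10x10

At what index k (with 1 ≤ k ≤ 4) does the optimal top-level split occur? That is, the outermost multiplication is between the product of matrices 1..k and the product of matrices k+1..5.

Adjacent pairs: M₁M₂ = 10·7·28 = 1960; M₂M₃ = 7·28·28 = 5488; M₃M₄ = 28·28·10 = 7840; M₄M₅ = 28·10·10 = 2800.
Length 3: M₁..M₃: k=1: 0+5488+10·7·28=7448; k=2: 1960+0+10·28·28=9800 → min 7448 | M₂..M₄: k=2: 0+7840+7·28·10=9800; k=3: 5488+0+7·28·10=7448 → min 7448 | M₃..M₅: k=3: 0+2800+28·28·10=10640; k=4: 7840+0+28·10·10=10640 → min 10640.
Length 4: M₁..M₄: k=1: 0+7448+10·7·10=8148; k=2: 1960+7840+10·28·10=12600; k=3: 7448+0+10·28·10=10248 → min 8148 | M₂..M₅: k=2: 0+10640+7·28·10=12600; k=3: 5488+2800+7·28·10=10248; k=4: 7448+0+7·10·10=8148 → min 8148.
Top-level splits: k=1: (M₁..M₁)·(M₂..M₅) → 0+8148+10·7·10 = 8848; k=2: (M₁..M₂)·(M₃..M₅) → 1960+10640+10·28·10 = 15400; k=3: (M₁..M₃)·(M₄..M₅) → 7448+2800+10·28·10 = 13048; k=4: (M₁..M₄)·(M₅..M₅) → 8148+0+10·10·10 = 9148.
Best split is after M₁, i.e. k = 1.

1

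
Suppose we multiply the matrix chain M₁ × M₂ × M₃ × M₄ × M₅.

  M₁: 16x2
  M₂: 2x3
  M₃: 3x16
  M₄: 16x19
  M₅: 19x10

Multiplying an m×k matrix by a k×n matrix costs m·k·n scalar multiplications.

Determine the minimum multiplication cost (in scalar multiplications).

1404

Adjacent pairs: M₁M₂ = 16·2·3 = 96; M₂M₃ = 2·3·16 = 96; M₃M₄ = 3·16·19 = 912; M₄M₅ = 16·19·10 = 3040.
Length 3: M₁..M₃: k=1: 0+96+16·2·16=608; k=2: 96+0+16·3·16=864 → min 608 | M₂..M₄: k=2: 0+912+2·3·19=1026; k=3: 96+0+2·16·19=704 → min 704 | M₃..M₅: k=3: 0+3040+3·16·10=3520; k=4: 912+0+3·19·10=1482 → min 1482.
Length 4: M₁..M₄: k=1: 0+704+16·2·19=1312; k=2: 96+912+16·3·19=1920; k=3: 608+0+16·16·19=5472 → min 1312 | M₂..M₅: k=2: 0+1482+2·3·10=1542; k=3: 96+3040+2·16·10=3456; k=4: 704+0+2·19·10=1084 → min 1084.
Length 5: M₁..M₅: k=1: 0+1084+16·2·10=1404; k=2: 96+1482+16·3·10=2058; k=3: 608+3040+16·16·10=6208; k=4: 1312+0+16·19·10=4352 → min 1404.
Optimal order: (M₁ × (((M₂ × M₃) × M₄) × M₅)) with cost 1404.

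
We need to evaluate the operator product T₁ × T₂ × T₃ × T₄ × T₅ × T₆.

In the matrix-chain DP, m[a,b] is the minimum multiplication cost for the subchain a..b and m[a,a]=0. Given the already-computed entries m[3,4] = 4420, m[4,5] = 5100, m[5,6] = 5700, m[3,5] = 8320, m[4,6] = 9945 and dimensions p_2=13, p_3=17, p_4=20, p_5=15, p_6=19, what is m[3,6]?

m[3,6] = min over k∈[3,5] of m[3,k]+m[k+1,6]+p_{2}·p_k·p_{6}.
k=3: 0 + 9945 + 13·17·19 = 14144; k=4: 4420 + 5700 + 13·20·19 = 15060; k=5: 8320 + 0 + 13·15·19 = 12025.
Minimum: 12025 at k=5.

12025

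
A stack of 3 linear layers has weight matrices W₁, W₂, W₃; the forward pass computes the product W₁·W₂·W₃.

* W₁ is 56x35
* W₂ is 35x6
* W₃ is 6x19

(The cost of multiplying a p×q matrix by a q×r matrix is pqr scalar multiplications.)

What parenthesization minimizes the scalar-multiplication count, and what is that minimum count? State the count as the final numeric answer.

(W₁·(W₂·W₃)): cost 41230.
((W₁·W₂)·W₃): cost 18144.
Optimal: ((W₁·W₂)·W₃) with cost 18144.

18144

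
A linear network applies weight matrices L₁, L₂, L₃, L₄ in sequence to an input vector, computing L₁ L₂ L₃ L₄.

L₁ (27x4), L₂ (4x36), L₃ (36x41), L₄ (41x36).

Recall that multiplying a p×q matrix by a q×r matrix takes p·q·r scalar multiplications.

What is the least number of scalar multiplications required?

Adjacent pairs: L₁L₂ = 27·4·36 = 3888; L₂L₃ = 4·36·41 = 5904; L₃L₄ = 36·41·36 = 53136.
Length 3: L₁..L₃: k=1: 0+5904+27·4·41=10332; k=2: 3888+0+27·36·41=43740 → min 10332 | L₂..L₄: k=2: 0+53136+4·36·36=58320; k=3: 5904+0+4·41·36=11808 → min 11808.
Length 4: L₁..L₄: k=1: 0+11808+27·4·36=15696; k=2: 3888+53136+27·36·36=92016; k=3: 10332+0+27·41·36=50184 → min 15696.
Optimal order: (L₁ ((L₂ L₃) L₄)) with cost 15696.

15696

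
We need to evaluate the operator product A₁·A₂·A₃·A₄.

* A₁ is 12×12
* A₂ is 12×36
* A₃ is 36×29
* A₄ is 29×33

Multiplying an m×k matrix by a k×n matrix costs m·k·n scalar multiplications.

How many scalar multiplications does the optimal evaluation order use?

28188

Adjacent pairs: A₁A₂ = 12·12·36 = 5184; A₂A₃ = 12·36·29 = 12528; A₃A₄ = 36·29·33 = 34452.
Length 3: A₁..A₃: k=1: 0+12528+12·12·29=16704; k=2: 5184+0+12·36·29=17712 → min 16704 | A₂..A₄: k=2: 0+34452+12·36·33=48708; k=3: 12528+0+12·29·33=24012 → min 24012.
Length 4: A₁..A₄: k=1: 0+24012+12·12·33=28764; k=2: 5184+34452+12·36·33=53892; k=3: 16704+0+12·29·33=28188 → min 28188.
Optimal order: ((A₁·(A₂·A₃))·A₄) with cost 28188.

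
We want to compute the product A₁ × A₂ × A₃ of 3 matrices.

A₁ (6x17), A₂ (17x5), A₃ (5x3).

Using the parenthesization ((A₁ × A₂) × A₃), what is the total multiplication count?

(A₁ × A₂): 6×17 by 17×5 → 6×5, cost 6·17·5 = 510
((A₁ × A₂) × A₃): 6×5 by 5×3 → 6×3, cost 6·5·3 = 90; cumulative 600
Total: 600 scalar multiplications.

600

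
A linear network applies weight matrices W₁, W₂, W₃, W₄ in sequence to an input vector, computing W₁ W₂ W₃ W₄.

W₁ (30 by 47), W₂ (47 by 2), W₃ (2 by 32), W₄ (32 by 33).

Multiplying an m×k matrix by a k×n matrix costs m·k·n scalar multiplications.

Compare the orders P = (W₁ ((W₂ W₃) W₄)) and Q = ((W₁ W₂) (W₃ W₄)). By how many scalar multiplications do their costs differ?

Order P = (W₁ ((W₂ W₃) W₄)): (W₂ W₃): 47×2 by 2×32 → 47×32, cost 47·2·32 = 3008; ((W₂ W₃) W₄): 47×32 by 32×33 → 47×33, cost 47·32·33 = 49632; cumulative 52640; (W₁ ((W₂ W₃) W₄)): 30×47 by 47×33 → 30×33, cost 30·47·33 = 46530; cumulative 99170. Total 99170.
Order Q = ((W₁ W₂) (W₃ W₄)): (W₁ W₂): 30×47 by 47×2 → 30×2, cost 30·47·2 = 2820; (W₃ W₄): 2×32 by 32×33 → 2×33, cost 2·32·33 = 2112; ((W₁ W₂) (W₃ W₄)): 30×2 by 2×33 → 30×33, cost 30·2·33 = 1980; cumulative 6912. Total 6912.
Difference: |99170 − 6912| = 92258.

92258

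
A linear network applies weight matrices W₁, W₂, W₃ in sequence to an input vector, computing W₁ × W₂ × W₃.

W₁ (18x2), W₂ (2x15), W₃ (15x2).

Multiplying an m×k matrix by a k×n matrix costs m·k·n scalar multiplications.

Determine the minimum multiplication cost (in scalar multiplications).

132

Order (W₁ × (W₂ × W₃)): (W₂ × W₃): 2×15 by 15×2 → 2×2, cost 2·15·2 = 60; (W₁ × (W₂ × W₃)): 18×2 by 2×2 → 18×2, cost 18·2·2 = 72; cumulative 132. Total 132.
Order ((W₁ × W₂) × W₃): (W₁ × W₂): 18×2 by 2×15 → 18×15, cost 18·2·15 = 540; ((W₁ × W₂) × W₃): 18×15 by 15×2 → 18×2, cost 18·15·2 = 540; cumulative 1080. Total 1080.
Minimum: 132.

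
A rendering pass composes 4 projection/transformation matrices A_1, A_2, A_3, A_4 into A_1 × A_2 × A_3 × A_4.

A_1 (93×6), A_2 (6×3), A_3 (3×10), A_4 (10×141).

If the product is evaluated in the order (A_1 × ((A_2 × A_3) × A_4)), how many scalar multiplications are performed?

87318

(A_2 × A_3): 6×3 by 3×10 → 6×10, cost 6·3·10 = 180
((A_2 × A_3) × A_4): 6×10 by 10×141 → 6×141, cost 6·10·141 = 8460; cumulative 8640
(A_1 × ((A_2 × A_3) × A_4)): 93×6 by 6×141 → 93×141, cost 93·6·141 = 78678; cumulative 87318
Total: 87318 scalar multiplications.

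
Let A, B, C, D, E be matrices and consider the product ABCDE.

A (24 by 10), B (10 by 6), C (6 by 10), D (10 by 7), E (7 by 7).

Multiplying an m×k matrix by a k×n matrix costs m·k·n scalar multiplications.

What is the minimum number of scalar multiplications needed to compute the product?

Adjacent pairs: AB = 24·10·6 = 1440; BC = 10·6·10 = 600; CD = 6·10·7 = 420; DE = 10·7·7 = 490.
Length 3: A..C: k=1: 0+600+24·10·10=3000; k=2: 1440+0+24·6·10=2880 → min 2880 | B..D: k=2: 0+420+10·6·7=840; k=3: 600+0+10·10·7=1300 → min 840 | C..E: k=3: 0+490+6·10·7=910; k=4: 420+0+6·7·7=714 → min 714.
Length 4: A..D: k=1: 0+840+24·10·7=2520; k=2: 1440+420+24·6·7=2868; k=3: 2880+0+24·10·7=4560 → min 2520 | B..E: k=2: 0+714+10·6·7=1134; k=3: 600+490+10·10·7=1790; k=4: 840+0+10·7·7=1330 → min 1134.
Length 5: A..E: k=1: 0+1134+24·10·7=2814; k=2: 1440+714+24·6·7=3162; k=3: 2880+490+24·10·7=5050; k=4: 2520+0+24·7·7=3696 → min 2814.
Optimal order: (A(B((CD)E))) with cost 2814.

2814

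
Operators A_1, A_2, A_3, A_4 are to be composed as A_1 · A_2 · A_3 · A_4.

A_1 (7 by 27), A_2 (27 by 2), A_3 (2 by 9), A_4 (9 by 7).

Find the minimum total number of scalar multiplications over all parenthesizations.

Adjacent pairs: A_1A_2 = 7·27·2 = 378; A_2A_3 = 27·2·9 = 486; A_3A_4 = 2·9·7 = 126.
Length 3: A_1..A_3: k=1: 0+486+7·27·9=2187; k=2: 378+0+7·2·9=504 → min 504 | A_2..A_4: k=2: 0+126+27·2·7=504; k=3: 486+0+27·9·7=2187 → min 504.
Length 4: A_1..A_4: k=1: 0+504+7·27·7=1827; k=2: 378+126+7·2·7=602; k=3: 504+0+7·9·7=945 → min 602.
Optimal order: ((A_1 · A_2) · (A_3 · A_4)) with cost 602.

602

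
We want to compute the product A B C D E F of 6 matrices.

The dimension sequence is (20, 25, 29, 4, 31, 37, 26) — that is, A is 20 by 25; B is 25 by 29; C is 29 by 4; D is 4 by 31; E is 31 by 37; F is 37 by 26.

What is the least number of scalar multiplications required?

Adjacent pairs: AB = 20·25·29 = 14500; BC = 25·29·4 = 2900; CD = 29·4·31 = 3596; DE = 4·31·37 = 4588; EF = 31·37·26 = 29822.
Length 3: A..C: k=1: 0+2900+20·25·4=4900; k=2: 14500+0+20·29·4=16820 → min 4900 | B..D: k=2: 0+3596+25·29·31=26071; k=3: 2900+0+25·4·31=6000 → min 6000 | C..E: k=3: 0+4588+29·4·37=8880; k=4: 3596+0+29·31·37=36859 → min 8880 | D..F: k=4: 0+29822+4·31·26=33046; k=5: 4588+0+4·37·26=8436 → min 8436.
Length 4: A..D: k=1: 0+6000+20·25·31=21500; k=2: 14500+3596+20·29·31=36076; k=3: 4900+0+20·4·31=7380 → min 7380 | B..E: k=2: 0+8880+25·29·37=35705; k=3: 2900+4588+25·4·37=11188; k=4: 6000+0+25·31·37=34675 → min 11188 | C..F: k=3: 0+8436+29·4·26=11452; k=4: 3596+29822+29·31·26=56792; k=5: 8880+0+29·37·26=36778 → min 11452.
Length 5: A..E: k=1: 0+11188+20·25·37=29688; k=2: 14500+8880+20·29·37=44840; k=3: 4900+4588+20·4·37=12448; k=4: 7380+0+20·31·37=30320 → min 12448 | B..F: k=2: 0+11452+25·29·26=30302; k=3: 2900+8436+25·4·26=13936; k=4: 6000+29822+25·31·26=55972; k=5: 11188+0+25·37·26=35238 → min 13936.
Length 6: A..F: k=1: 0+13936+20·25·26=26936; k=2: 14500+11452+20·29·26=41032; k=3: 4900+8436+20·4·26=15416; k=4: 7380+29822+20·31·26=53322; k=5: 12448+0+20·37·26=31688 → min 15416.
Optimal order: ((A (B C)) ((D E) F)) with cost 15416.

15416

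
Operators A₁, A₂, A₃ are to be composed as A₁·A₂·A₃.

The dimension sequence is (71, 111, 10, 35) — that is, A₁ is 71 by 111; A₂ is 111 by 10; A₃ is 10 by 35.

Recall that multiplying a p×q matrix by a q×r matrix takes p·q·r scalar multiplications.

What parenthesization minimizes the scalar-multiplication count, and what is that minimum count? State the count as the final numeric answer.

(A₁·(A₂·A₃)): cost 314685.
((A₁·A₂)·A₃): cost 103660.
Optimal: ((A₁·A₂)·A₃) with cost 103660.

103660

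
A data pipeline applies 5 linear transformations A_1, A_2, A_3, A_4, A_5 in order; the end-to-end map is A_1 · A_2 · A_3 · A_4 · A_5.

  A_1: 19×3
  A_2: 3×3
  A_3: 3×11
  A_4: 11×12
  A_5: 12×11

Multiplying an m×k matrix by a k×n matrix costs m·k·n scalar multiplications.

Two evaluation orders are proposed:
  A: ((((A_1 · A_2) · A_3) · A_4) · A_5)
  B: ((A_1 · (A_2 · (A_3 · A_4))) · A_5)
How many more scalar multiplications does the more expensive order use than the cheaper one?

Order A = ((((A_1 · A_2) · A_3) · A_4) · A_5): (A_1 · A_2): 19×3 by 3×3 → 19×3, cost 19·3·3 = 171; ((A_1 · A_2) · A_3): 19×3 by 3×11 → 19×11, cost 19·3·11 = 627; cumulative 798; (((A_1 · A_2) · A_3) · A_4): 19×11 by 11×12 → 19×12, cost 19·11·12 = 2508; cumulative 3306; ((((A_1 · A_2) · A_3) · A_4) · A_5): 19×12 by 12×11 → 19×11, cost 19·12·11 = 2508; cumulative 5814. Total 5814.
Order B = ((A_1 · (A_2 · (A_3 · A_4))) · A_5): (A_3 · A_4): 3×11 by 11×12 → 3×12, cost 3·11·12 = 396; (A_2 · (A_3 · A_4)): 3×3 by 3×12 → 3×12, cost 3·3·12 = 108; cumulative 504; (A_1 · (A_2 · (A_3 · A_4))): 19×3 by 3×12 → 19×12, cost 19·3·12 = 684; cumulative 1188; ((A_1 · (A_2 · (A_3 · A_4))) · A_5): 19×12 by 12×11 → 19×11, cost 19·12·11 = 2508; cumulative 3696. Total 3696.
Difference: |5814 − 3696| = 2118.

2118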